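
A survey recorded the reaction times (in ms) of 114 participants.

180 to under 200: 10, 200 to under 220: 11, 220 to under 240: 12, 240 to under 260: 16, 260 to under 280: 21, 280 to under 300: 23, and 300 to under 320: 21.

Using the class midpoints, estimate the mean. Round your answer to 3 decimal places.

261.579

Midpoints: 190, 210, 230, 250, 270, 290, 310
Σfm = 10×190 + 11×210 + 12×230 + 16×250 + 21×270 + 23×290 + 21×310 = 29820
n = Σf = 114
Mean = 29820 / 114 = 261.5789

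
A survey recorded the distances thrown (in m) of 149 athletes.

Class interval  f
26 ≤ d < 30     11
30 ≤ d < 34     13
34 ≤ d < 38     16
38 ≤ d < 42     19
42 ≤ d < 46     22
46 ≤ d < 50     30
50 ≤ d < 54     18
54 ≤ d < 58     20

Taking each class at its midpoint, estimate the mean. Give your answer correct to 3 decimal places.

43.785

Midpoints: 28, 32, 36, 40, 44, 48, 52, 56
Σfm = 11×28 + 13×32 + 16×36 + 19×40 + 22×44 + 30×48 + 18×52 + 20×56 = 6524
n = Σf = 149
Mean = 6524 / 149 = 43.7852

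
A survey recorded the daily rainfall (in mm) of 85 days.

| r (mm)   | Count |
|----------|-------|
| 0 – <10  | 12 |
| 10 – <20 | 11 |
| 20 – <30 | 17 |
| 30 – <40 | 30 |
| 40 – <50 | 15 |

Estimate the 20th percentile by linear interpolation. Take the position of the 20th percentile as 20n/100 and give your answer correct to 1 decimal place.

Cumulative frequencies: 12, 23, 40, 70, 85
n = 85; position = 20n/100 = 17.
This falls in the class 10 – <20: L = 10, F = 12, f = 11, h = 10.
20th percentile ≈ 10 + ((17 − 12) / 11) × 10 = 14.5455

14.5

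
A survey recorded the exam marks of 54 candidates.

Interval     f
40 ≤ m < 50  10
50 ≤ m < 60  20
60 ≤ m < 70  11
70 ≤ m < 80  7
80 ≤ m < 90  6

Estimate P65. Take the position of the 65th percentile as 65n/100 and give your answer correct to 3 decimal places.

Cumulative frequencies: 10, 30, 41, 48, 54
n = 54; position = 65n/100 = 35.1.
This falls in the class 60 ≤ m < 70: L = 60, F = 30, f = 11, h = 10.
65th percentile ≈ 60 + ((35.1 − 30) / 11) × 10 = 64.6364

64.636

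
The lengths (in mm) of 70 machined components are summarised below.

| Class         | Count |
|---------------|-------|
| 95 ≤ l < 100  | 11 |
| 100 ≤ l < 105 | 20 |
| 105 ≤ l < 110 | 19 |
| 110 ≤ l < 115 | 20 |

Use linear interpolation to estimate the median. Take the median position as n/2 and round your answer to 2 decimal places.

Cumulative frequencies: 11, 31, 50, 70
n = 70; position = n/2 = 35.
This falls in the class 105 ≤ l < 110: L = 105, F = 31, f = 19, h = 5.
Median ≈ 105 + ((35 − 31) / 19) × 5 = 106.0526

106.05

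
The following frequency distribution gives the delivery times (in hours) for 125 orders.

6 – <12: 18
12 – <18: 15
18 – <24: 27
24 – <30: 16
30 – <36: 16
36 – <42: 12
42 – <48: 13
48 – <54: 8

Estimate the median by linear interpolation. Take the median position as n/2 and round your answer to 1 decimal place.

24.9

Cumulative frequencies: 18, 33, 60, 76, 92, 104, 117, 125
n = 125; position = n/2 = 62.5.
This falls in the class 24 – <30: L = 24, F = 60, f = 16, h = 6.
Median ≈ 24 + ((62.5 − 60) / 16) × 6 = 24.9375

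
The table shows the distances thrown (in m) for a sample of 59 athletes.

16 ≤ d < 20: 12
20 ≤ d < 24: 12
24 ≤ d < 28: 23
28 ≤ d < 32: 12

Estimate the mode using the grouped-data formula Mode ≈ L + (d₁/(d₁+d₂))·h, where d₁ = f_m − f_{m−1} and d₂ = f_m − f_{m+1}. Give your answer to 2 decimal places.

26.00

Modal class: 24 ≤ d < 28 (highest frequency 23).
d₁ = 23 − 12 = 11, d₂ = 23 − 12 = 11
Mode ≈ 24 + (11/(11+11)) × 4 = 24 + 2.0000 = 26.0000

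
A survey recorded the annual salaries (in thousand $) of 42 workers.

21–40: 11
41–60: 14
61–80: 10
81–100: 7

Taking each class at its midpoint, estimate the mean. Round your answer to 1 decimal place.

56.7

Midpoints: 30.5, 50.5, 70.5, 90.5
Σfm = 11×30.5 + 14×50.5 + 10×70.5 + 7×90.5 = 2381
n = Σf = 42
Mean = 2381 / 42 = 56.6905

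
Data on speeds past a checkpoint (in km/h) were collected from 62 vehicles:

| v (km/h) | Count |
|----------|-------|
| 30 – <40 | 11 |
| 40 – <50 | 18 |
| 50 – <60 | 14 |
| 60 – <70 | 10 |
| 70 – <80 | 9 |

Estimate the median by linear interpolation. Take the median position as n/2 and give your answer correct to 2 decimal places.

Cumulative frequencies: 11, 29, 43, 53, 62
n = 62; position = n/2 = 31.
This falls in the class 50 – <60: L = 50, F = 29, f = 14, h = 10.
Median ≈ 50 + ((31 − 29) / 14) × 10 = 51.4286

51.43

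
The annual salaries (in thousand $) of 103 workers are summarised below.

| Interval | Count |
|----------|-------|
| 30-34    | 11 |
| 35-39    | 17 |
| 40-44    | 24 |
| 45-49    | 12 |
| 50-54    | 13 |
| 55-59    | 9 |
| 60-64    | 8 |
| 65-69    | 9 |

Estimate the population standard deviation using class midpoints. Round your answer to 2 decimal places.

Midpoints: 32, 37, 42, 47, 52, 57, 62, 67
n = 103, Σfm = 4841, mean = 47.0000
Σfm² = 238927
Σf(m − x̄)² = Σfm² − (Σfm)²/n = 238927 − 4841²/103 = 11400.0000
Population variance = 11400.0000 / 103 = 110.6796
Standard deviation = √110.6796 = 10.5204

10.52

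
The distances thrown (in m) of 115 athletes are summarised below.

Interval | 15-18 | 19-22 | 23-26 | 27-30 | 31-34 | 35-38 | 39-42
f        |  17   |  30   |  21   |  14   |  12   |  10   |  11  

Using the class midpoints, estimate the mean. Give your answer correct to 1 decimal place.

Midpoints: 16.5, 20.5, 24.5, 28.5, 32.5, 36.5, 40.5
Σfm = 17×16.5 + 30×20.5 + 21×24.5 + 14×28.5 + 12×32.5 + 10×36.5 + 11×40.5 = 3009.5
n = Σf = 115
Mean = 3009.5 / 115 = 26.1696

26.2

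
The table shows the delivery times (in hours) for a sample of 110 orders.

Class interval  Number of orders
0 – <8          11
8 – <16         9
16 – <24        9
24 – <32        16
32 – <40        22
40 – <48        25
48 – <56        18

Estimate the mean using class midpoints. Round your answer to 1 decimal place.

32.8

Midpoints: 4, 12, 20, 28, 36, 44, 52
Σfm = 11×4 + 9×12 + 9×20 + 16×28 + 22×36 + 25×44 + 18×52 = 3608
n = Σf = 110
Mean = 3608 / 110 = 32.8000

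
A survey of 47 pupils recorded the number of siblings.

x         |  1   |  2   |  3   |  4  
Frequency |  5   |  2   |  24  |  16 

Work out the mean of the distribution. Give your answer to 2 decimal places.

Values: 1, 2, 3, 4
Σfx = 5×1 + 2×2 + 24×3 + 16×4 = 145
n = Σf = 47
Mean = 145 / 47 = 3.0851

3.09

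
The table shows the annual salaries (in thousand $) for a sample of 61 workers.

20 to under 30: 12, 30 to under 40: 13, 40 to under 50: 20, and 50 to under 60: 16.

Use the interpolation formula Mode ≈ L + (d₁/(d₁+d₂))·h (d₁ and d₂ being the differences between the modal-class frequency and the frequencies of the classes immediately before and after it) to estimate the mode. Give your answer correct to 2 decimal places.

46.36

Modal class: 40 to under 50 (highest frequency 20).
d₁ = 20 − 13 = 7, d₂ = 20 − 16 = 4
Mode ≈ 40 + (7/(7+4)) × 10 = 40 + 6.3636 = 46.3636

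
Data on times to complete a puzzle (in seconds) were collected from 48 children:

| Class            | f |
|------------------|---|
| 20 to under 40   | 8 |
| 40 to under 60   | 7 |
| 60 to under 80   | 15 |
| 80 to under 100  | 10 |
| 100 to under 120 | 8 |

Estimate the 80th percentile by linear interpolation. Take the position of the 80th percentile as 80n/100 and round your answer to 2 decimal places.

Cumulative frequencies: 8, 15, 30, 40, 48
n = 48; position = 80n/100 = 38.4.
This falls in the class 80 to under 100: L = 80, F = 30, f = 10, h = 20.
80th percentile ≈ 80 + ((38.4 − 30) / 10) × 20 = 96.8000

96.80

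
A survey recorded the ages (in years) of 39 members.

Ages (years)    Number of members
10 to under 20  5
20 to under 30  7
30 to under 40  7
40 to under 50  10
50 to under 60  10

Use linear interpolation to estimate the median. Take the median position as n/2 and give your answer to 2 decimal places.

40.50

Cumulative frequencies: 5, 12, 19, 29, 39
n = 39; position = n/2 = 19.5.
This falls in the class 40 to under 50: L = 40, F = 19, f = 10, h = 10.
Median ≈ 40 + ((19.5 − 19) / 10) × 10 = 40.5000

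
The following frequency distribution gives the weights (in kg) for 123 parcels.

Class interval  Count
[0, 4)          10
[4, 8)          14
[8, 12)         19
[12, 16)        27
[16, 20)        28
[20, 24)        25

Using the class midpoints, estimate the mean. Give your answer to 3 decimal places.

14.033

Midpoints: 2, 6, 10, 14, 18, 22
Σfm = 10×2 + 14×6 + 19×10 + 27×14 + 28×18 + 25×22 = 1726
n = Σf = 123
Mean = 1726 / 123 = 14.0325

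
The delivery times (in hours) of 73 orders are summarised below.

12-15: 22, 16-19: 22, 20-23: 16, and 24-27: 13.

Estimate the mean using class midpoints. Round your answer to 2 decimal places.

18.60

Midpoints: 13.5, 17.5, 21.5, 25.5
Σfm = 22×13.5 + 22×17.5 + 16×21.5 + 13×25.5 = 1357.5
n = Σf = 73
Mean = 1357.5 / 73 = 18.5959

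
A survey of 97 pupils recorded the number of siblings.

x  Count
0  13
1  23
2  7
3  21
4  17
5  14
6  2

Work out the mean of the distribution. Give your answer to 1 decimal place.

2.6

Values: 0, 1, 2, 3, 4, 5, 6
Σfx = 13×0 + 23×1 + 7×2 + 21×3 + 17×4 + 14×5 + 2×6 = 250
n = Σf = 97
Mean = 250 / 97 = 2.5773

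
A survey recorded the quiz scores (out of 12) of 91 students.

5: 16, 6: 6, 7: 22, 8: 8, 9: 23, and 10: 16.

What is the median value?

Cumulative frequencies: 16, 22, 44, 52, 75, 91
n = 91, so the median is the value in position (n+1)/2 = 46.
Position 46 falls at value 8.

8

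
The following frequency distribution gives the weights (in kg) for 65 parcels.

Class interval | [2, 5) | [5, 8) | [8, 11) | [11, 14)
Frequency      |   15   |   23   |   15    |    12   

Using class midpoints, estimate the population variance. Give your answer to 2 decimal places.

9.57

Midpoints: 3.5, 6.5, 9.5, 12.5
n = 65, Σfm = 494.5, mean = 7.6077
Σfm² = 4384.25
Σf(m − x̄)² = Σfm² − (Σfm)²/n = 4384.25 − 494.5²/65 = 622.2462
Population variance = 622.2462 / 65 = 9.5730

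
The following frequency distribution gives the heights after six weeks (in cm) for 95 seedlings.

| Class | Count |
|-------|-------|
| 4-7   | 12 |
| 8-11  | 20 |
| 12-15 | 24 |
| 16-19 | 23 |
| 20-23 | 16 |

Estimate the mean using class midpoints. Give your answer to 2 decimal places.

13.96

Midpoints: 5.5, 9.5, 13.5, 17.5, 21.5
Σfm = 12×5.5 + 20×9.5 + 24×13.5 + 23×17.5 + 16×21.5 = 1326.5
n = Σf = 95
Mean = 1326.5 / 95 = 13.9632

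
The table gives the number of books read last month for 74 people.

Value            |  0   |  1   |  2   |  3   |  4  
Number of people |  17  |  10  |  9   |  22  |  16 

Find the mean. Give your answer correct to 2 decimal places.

2.14

Values: 0, 1, 2, 3, 4
Σfx = 17×0 + 10×1 + 9×2 + 22×3 + 16×4 = 158
n = Σf = 74
Mean = 158 / 74 = 2.1351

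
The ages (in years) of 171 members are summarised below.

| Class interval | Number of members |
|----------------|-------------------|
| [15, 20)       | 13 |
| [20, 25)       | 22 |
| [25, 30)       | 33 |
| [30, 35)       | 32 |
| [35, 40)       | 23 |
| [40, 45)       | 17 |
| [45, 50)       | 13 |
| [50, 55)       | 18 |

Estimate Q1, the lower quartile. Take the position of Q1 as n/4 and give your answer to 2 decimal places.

26.17

Cumulative frequencies: 13, 35, 68, 100, 123, 140, 153, 171
n = 171; position = n/4 = 42.75.
This falls in the class [25, 30): L = 25, F = 35, f = 33, h = 5.
Lower quartile ≈ 25 + ((42.75 − 35) / 33) × 5 = 26.1742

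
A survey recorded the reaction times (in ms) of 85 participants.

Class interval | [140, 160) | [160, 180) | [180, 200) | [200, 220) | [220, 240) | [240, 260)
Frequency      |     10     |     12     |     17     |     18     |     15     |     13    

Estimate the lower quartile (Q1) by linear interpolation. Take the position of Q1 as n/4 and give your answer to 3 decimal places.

Cumulative frequencies: 10, 22, 39, 57, 72, 85
n = 85; position = n/4 = 21.25.
This falls in the class [160, 180): L = 160, F = 10, f = 12, h = 20.
Lower quartile ≈ 160 + ((21.25 − 10) / 12) × 20 = 178.7500

178.750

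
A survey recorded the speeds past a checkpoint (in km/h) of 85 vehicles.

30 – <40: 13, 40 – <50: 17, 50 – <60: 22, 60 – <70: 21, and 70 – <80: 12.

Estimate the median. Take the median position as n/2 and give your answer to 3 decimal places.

Cumulative frequencies: 13, 30, 52, 73, 85
n = 85; position = n/2 = 42.5.
This falls in the class 50 – <60: L = 50, F = 30, f = 22, h = 10.
Median ≈ 50 + ((42.5 − 30) / 22) × 10 = 55.6818

55.682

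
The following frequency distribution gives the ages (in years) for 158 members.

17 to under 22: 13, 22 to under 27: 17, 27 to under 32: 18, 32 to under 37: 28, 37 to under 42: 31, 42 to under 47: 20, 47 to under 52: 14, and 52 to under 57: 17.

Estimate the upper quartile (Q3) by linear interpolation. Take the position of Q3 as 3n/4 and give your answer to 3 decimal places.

Cumulative frequencies: 13, 30, 48, 76, 107, 127, 141, 158
n = 158; position = 3n/4 = 118.5.
This falls in the class 42 to under 47: L = 42, F = 107, f = 20, h = 5.
Upper quartile ≈ 42 + ((118.5 − 107) / 20) × 5 = 44.8750

44.875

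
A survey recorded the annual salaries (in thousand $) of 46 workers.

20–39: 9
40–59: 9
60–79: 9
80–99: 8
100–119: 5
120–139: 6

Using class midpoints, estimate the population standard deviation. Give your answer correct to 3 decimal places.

Midpoints: 29.5, 49.5, 69.5, 89.5, 109.5, 129.5
n = 46, Σfm = 3377, mean = 73.4130
Σfm² = 298011.5
Σf(m − x̄)² = Σfm² − (Σfm)²/n = 298011.5 − 3377²/46 = 50095.6522
Population variance = 50095.6522 / 46 = 1089.0359
Standard deviation = √1089.0359 = 33.0005

33.001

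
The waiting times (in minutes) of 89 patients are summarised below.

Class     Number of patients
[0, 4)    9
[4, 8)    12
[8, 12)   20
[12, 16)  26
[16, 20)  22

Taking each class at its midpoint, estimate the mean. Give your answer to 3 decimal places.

Midpoints: 2, 6, 10, 14, 18
Σfm = 9×2 + 12×6 + 20×10 + 26×14 + 22×18 = 1050
n = Σf = 89
Mean = 1050 / 89 = 11.7978

11.798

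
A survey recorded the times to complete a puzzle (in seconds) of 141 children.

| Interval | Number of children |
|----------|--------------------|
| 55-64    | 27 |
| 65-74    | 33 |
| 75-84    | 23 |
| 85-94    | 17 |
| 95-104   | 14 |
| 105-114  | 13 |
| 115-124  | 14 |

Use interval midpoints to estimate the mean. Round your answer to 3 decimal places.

Midpoints: 59.5, 69.5, 79.5, 89.5, 99.5, 109.5, 119.5
Σfm = 27×59.5 + 33×69.5 + 23×79.5 + 17×89.5 + 14×99.5 + 13×109.5 + 14×119.5 = 11739.5
n = Σf = 141
Mean = 11739.5 / 141 = 83.2589

83.259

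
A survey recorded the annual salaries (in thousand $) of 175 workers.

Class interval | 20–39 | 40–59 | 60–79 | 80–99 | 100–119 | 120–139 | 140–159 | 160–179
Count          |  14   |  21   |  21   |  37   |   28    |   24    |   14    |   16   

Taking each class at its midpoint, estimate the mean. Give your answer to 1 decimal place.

Midpoints: 29.5, 49.5, 69.5, 89.5, 109.5, 129.5, 149.5, 169.5
Σfm = 14×29.5 + 21×49.5 + 21×69.5 + 37×89.5 + 28×109.5 + 24×129.5 + 14×149.5 + 16×169.5 = 17202.5
n = Σf = 175
Mean = 17202.5 / 175 = 98.3000

98.3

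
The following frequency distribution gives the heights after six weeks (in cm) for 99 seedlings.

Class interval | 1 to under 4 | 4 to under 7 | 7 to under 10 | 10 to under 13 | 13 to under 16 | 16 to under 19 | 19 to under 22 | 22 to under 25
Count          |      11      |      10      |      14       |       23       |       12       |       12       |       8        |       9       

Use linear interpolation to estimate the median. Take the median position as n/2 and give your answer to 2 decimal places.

Cumulative frequencies: 11, 21, 35, 58, 70, 82, 90, 99
n = 99; position = n/2 = 49.5.
This falls in the class 10 to under 13: L = 10, F = 35, f = 23, h = 3.
Median ≈ 10 + ((49.5 − 35) / 23) × 3 = 11.8913

11.89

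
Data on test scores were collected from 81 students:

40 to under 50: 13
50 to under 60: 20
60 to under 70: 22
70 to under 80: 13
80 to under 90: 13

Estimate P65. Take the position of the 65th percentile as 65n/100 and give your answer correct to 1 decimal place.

Cumulative frequencies: 13, 33, 55, 68, 81
n = 81; position = 65n/100 = 52.65.
This falls in the class 60 to under 70: L = 60, F = 33, f = 22, h = 10.
65th percentile ≈ 60 + ((52.65 − 33) / 22) × 10 = 68.9318

68.9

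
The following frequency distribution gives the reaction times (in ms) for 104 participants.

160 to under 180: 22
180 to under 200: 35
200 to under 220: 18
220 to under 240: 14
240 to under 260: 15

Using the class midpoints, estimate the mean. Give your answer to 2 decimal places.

Midpoints: 170, 190, 210, 230, 250
Σfm = 22×170 + 35×190 + 18×210 + 14×230 + 15×250 = 21140
n = Σf = 104
Mean = 21140 / 104 = 203.2692

203.27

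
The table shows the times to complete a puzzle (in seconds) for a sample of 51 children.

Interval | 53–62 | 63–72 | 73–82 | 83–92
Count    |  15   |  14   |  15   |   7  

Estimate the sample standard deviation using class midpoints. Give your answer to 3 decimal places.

10.407

Midpoints: 57.5, 67.5, 77.5, 87.5
n = 51, Σfm = 3582.5, mean = 70.2451
Σfm² = 257068.75
Σf(m − x̄)² = Σfm² − (Σfm)²/n = 257068.75 − 3582.5²/51 = 5415.6863
Sample variance = 5415.6863 / 50 = 108.3137
Standard deviation = √108.3137 = 10.4074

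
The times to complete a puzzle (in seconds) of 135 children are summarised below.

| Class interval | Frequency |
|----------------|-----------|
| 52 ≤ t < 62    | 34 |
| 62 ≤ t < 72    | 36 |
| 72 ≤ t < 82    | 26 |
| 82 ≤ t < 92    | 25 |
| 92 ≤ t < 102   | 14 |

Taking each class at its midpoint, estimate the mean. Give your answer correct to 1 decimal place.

73.2

Midpoints: 57, 67, 77, 87, 97
Σfm = 34×57 + 36×67 + 26×77 + 25×87 + 14×97 = 9885
n = Σf = 135
Mean = 9885 / 135 = 73.2222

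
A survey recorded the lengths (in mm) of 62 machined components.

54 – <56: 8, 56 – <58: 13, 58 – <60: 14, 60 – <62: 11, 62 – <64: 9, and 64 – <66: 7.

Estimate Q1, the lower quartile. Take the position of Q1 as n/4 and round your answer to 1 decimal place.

57.2

Cumulative frequencies: 8, 21, 35, 46, 55, 62
n = 62; position = n/4 = 15.5.
This falls in the class 56 – <58: L = 56, F = 8, f = 13, h = 2.
Lower quartile ≈ 56 + ((15.5 − 8) / 13) × 2 = 57.1538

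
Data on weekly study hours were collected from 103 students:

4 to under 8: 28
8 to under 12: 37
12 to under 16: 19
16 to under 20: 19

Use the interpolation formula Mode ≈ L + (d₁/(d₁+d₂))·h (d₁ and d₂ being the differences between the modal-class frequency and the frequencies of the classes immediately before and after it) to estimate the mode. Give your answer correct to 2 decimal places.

9.33

Modal class: 8 to under 12 (highest frequency 37).
d₁ = 37 − 28 = 9, d₂ = 37 − 19 = 18
Mode ≈ 8 + (9/(9+18)) × 4 = 8 + 1.3333 = 9.3333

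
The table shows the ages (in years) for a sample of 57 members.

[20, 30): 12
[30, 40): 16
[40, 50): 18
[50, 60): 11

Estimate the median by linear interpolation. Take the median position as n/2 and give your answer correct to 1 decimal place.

40.3

Cumulative frequencies: 12, 28, 46, 57
n = 57; position = n/2 = 28.5.
This falls in the class [40, 50): L = 40, F = 28, f = 18, h = 10.
Median ≈ 40 + ((28.5 − 28) / 18) × 10 = 40.2778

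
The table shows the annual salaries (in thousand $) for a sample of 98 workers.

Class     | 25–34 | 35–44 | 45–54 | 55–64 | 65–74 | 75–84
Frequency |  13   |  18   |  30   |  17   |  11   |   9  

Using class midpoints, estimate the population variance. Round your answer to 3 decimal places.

211.287

Midpoints: 29.5, 39.5, 49.5, 59.5, 69.5, 79.5
n = 98, Σfm = 5071, mean = 51.7449
Σfm² = 283104.5
Σf(m − x̄)² = Σfm² − (Σfm)²/n = 283104.5 − 5071²/98 = 20706.1224
Population variance = 20706.1224 / 98 = 211.2870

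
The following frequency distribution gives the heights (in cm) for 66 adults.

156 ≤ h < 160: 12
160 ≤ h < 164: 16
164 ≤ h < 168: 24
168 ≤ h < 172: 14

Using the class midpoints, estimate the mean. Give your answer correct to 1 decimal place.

164.4

Midpoints: 158, 162, 166, 170
Σfm = 12×158 + 16×162 + 24×166 + 14×170 = 10852
n = Σf = 66
Mean = 10852 / 66 = 164.4242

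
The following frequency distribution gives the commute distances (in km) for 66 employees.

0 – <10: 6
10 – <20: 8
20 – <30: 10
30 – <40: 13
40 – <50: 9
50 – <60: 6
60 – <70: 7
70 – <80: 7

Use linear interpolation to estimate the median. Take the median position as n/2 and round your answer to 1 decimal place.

Cumulative frequencies: 6, 14, 24, 37, 46, 52, 59, 66
n = 66; position = n/2 = 33.
This falls in the class 30 – <40: L = 30, F = 24, f = 13, h = 10.
Median ≈ 30 + ((33 − 24) / 13) × 10 = 36.9231

36.9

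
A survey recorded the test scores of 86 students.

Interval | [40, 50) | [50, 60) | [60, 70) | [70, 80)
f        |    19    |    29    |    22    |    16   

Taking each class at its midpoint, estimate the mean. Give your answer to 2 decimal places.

59.07

Midpoints: 45, 55, 65, 75
Σfm = 19×45 + 29×55 + 22×65 + 16×75 = 5080
n = Σf = 86
Mean = 5080 / 86 = 59.0698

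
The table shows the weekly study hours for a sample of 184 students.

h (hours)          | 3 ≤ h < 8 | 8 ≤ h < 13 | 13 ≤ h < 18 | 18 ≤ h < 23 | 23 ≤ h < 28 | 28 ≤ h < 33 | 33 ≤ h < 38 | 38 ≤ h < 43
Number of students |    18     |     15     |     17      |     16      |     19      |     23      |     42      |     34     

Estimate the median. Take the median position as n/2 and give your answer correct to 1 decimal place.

Cumulative frequencies: 18, 33, 50, 66, 85, 108, 150, 184
n = 184; position = n/2 = 92.
This falls in the class 28 ≤ h < 33: L = 28, F = 85, f = 23, h = 5.
Median ≈ 28 + ((92 − 85) / 23) × 5 = 29.5217

29.5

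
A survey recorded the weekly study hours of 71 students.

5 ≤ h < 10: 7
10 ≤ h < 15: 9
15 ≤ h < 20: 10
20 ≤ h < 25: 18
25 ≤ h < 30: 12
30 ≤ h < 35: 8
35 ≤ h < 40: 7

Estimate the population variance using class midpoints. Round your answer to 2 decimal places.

76.06

Midpoints: 7.5, 12.5, 17.5, 22.5, 27.5, 32.5, 37.5
n = 71, Σfm = 1597.5, mean = 22.5000
Σfm² = 41343.75
Σf(m − x̄)² = Σfm² − (Σfm)²/n = 41343.75 − 1597.5²/71 = 5400.0000
Population variance = 5400.0000 / 71 = 76.0563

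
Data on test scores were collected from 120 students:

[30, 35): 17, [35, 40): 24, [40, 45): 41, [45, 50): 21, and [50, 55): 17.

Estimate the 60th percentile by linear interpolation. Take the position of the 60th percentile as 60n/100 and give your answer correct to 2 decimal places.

Cumulative frequencies: 17, 41, 82, 103, 120
n = 120; position = 60n/100 = 72.
This falls in the class [40, 45): L = 40, F = 41, f = 41, h = 5.
60th percentile ≈ 40 + ((72 − 41) / 41) × 5 = 43.7805

43.78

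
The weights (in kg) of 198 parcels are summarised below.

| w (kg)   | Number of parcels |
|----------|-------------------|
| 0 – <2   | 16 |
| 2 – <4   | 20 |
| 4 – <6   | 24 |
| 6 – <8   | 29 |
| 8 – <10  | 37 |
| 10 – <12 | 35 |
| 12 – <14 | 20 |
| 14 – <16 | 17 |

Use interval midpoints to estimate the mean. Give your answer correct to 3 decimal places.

Midpoints: 1, 3, 5, 7, 9, 11, 13, 15
Σfm = 16×1 + 20×3 + 24×5 + 29×7 + 37×9 + 35×11 + 20×13 + 17×15 = 1632
n = Σf = 198
Mean = 1632 / 198 = 8.2424

8.242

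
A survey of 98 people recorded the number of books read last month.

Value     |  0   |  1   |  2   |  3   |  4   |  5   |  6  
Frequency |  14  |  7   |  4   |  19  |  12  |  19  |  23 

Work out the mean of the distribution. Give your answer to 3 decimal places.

Values: 0, 1, 2, 3, 4, 5, 6
Σfx = 14×0 + 7×1 + 4×2 + 19×3 + 12×4 + 19×5 + 23×6 = 353
n = Σf = 98
Mean = 353 / 98 = 3.6020

3.602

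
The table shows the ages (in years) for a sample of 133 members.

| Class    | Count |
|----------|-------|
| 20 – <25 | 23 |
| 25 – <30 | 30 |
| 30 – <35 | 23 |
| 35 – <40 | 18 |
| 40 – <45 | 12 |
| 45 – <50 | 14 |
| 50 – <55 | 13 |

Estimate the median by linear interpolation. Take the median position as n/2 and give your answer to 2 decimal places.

Cumulative frequencies: 23, 53, 76, 94, 106, 120, 133
n = 133; position = n/2 = 66.5.
This falls in the class 30 – <35: L = 30, F = 53, f = 23, h = 5.
Median ≈ 30 + ((66.5 − 53) / 23) × 5 = 32.9348

32.93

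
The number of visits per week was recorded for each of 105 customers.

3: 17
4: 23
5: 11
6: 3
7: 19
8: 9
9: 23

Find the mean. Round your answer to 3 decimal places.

Values: 3, 4, 5, 6, 7, 8, 9
Σfx = 17×3 + 23×4 + 11×5 + 3×6 + 19×7 + 9×8 + 23×9 = 628
n = Σf = 105
Mean = 628 / 105 = 5.9810

5.981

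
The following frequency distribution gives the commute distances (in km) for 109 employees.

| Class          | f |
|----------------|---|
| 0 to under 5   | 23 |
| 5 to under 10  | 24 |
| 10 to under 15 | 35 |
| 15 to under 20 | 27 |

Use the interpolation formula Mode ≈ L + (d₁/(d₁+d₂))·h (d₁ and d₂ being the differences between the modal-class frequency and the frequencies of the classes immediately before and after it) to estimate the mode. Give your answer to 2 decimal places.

12.89

Modal class: 10 to under 15 (highest frequency 35).
d₁ = 35 − 24 = 11, d₂ = 35 − 27 = 8
Mode ≈ 10 + (11/(11+8)) × 5 = 10 + 2.8947 = 12.8947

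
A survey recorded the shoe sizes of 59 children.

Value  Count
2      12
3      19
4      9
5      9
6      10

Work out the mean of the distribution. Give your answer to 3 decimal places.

3.763

Values: 2, 3, 4, 5, 6
Σfx = 12×2 + 19×3 + 9×4 + 9×5 + 10×6 = 222
n = Σf = 59
Mean = 222 / 59 = 3.7627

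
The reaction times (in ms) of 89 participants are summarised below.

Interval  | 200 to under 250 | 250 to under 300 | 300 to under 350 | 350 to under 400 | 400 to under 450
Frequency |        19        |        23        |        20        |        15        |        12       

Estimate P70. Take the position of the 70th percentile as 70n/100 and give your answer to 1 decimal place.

Cumulative frequencies: 19, 42, 62, 77, 89
n = 89; position = 70n/100 = 62.3.
This falls in the class 350 to under 400: L = 350, F = 62, f = 15, h = 50.
70th percentile ≈ 350 + ((62.3 − 62) / 15) × 50 = 351.0000

351.0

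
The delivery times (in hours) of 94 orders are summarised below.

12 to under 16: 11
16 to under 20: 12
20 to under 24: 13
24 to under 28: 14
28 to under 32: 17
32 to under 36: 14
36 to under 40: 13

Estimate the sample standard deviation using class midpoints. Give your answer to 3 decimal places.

7.737

Midpoints: 14, 18, 22, 26, 30, 34, 38
n = 94, Σfm = 2500, mean = 26.5957
Σfm² = 72056
Σf(m − x̄)² = Σfm² − (Σfm)²/n = 72056 − 2500²/94 = 5566.6383
Sample variance = 5566.6383 / 93 = 59.8563
Standard deviation = √59.8563 = 7.7367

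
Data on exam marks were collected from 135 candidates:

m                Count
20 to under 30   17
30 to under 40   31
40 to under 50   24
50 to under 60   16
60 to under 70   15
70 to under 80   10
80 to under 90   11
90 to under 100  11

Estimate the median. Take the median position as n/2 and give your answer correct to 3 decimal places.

Cumulative frequencies: 17, 48, 72, 88, 103, 113, 124, 135
n = 135; position = n/2 = 67.5.
This falls in the class 40 to under 50: L = 40, F = 48, f = 24, h = 10.
Median ≈ 40 + ((67.5 − 48) / 24) × 10 = 48.1250

48.125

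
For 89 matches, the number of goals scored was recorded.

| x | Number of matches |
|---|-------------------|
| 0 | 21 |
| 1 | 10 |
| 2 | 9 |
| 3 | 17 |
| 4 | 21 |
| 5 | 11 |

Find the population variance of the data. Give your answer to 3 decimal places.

3.101

Values: 0, 1, 2, 3, 4, 5
n = 89, Σfx = 218, mean = 2.4494
Σfx² = 810
Σf(x − x̄)² = Σfx² − (Σfx)²/n = 810 − 218²/89 = 276.0225
Population variance = 276.0225 / 89 = 3.1014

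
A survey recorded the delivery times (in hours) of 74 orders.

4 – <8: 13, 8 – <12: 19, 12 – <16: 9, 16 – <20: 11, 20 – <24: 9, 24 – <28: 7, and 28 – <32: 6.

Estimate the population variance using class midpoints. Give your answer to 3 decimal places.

57.435

Midpoints: 6, 10, 14, 18, 22, 26, 30
n = 74, Σfm = 1152, mean = 15.5676
Σfm² = 22184
Σf(m − x̄)² = Σfm² − (Σfm)²/n = 22184 − 1152²/74 = 4250.1622
Population variance = 4250.1622 / 74 = 57.4346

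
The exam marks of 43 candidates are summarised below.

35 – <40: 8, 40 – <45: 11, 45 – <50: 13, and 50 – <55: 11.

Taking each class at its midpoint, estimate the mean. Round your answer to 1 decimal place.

45.6

Midpoints: 37.5, 42.5, 47.5, 52.5
Σfm = 8×37.5 + 11×42.5 + 13×47.5 + 11×52.5 = 1962.5
n = Σf = 43
Mean = 1962.5 / 43 = 45.6395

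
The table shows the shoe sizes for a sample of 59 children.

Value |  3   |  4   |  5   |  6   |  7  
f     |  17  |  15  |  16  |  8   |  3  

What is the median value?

4

Cumulative frequencies: 17, 32, 48, 56, 59
n = 59, so the median is the value in position (n+1)/2 = 30.
Position 30 falls at value 4.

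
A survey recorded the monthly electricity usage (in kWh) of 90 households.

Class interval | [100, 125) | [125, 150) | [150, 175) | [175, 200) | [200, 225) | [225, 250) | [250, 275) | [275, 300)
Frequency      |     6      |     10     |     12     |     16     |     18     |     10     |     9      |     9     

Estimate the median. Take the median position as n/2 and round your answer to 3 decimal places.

201.389

Cumulative frequencies: 6, 16, 28, 44, 62, 72, 81, 90
n = 90; position = n/2 = 45.
This falls in the class [200, 225): L = 200, F = 44, f = 18, h = 25.
Median ≈ 200 + ((45 − 44) / 18) × 25 = 201.3889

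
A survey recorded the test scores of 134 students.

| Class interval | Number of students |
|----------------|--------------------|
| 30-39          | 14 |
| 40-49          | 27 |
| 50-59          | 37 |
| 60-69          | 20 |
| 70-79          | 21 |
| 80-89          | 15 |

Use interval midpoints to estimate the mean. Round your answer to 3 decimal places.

Midpoints: 34.5, 44.5, 54.5, 64.5, 74.5, 84.5
Σfm = 14×34.5 + 27×44.5 + 37×54.5 + 20×64.5 + 21×74.5 + 15×84.5 = 7823
n = Σf = 134
Mean = 7823 / 134 = 58.3806

58.381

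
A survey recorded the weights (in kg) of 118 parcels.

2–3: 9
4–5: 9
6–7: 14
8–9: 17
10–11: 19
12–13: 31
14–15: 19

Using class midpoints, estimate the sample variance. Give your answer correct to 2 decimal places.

13.41

Midpoints: 2.5, 4.5, 6.5, 8.5, 10.5, 12.5, 14.5
n = 118, Σfm = 1161, mean = 9.8390
Σfm² = 12991.5
Σf(m − x̄)² = Σfm² − (Σfm)²/n = 12991.5 − 1161²/118 = 1568.4407
Sample variance = 1568.4407 / 117 = 13.4055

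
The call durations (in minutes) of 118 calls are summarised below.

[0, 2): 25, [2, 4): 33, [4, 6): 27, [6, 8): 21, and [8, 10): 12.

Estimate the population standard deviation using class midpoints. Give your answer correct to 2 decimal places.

2.54

Midpoints: 1, 3, 5, 7, 9
n = 118, Σfm = 514, mean = 4.3559
Σfm² = 2998
Σf(m − x̄)² = Σfm² − (Σfm)²/n = 2998 − 514²/118 = 759.0508
Population variance = 759.0508 / 118 = 6.4326
Standard deviation = √6.4326 = 2.5363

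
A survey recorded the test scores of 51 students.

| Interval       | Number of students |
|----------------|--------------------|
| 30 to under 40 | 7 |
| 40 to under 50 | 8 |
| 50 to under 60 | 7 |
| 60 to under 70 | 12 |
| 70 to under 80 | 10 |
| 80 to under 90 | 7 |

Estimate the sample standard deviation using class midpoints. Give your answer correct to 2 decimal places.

16.26

Midpoints: 35, 45, 55, 65, 75, 85
n = 51, Σfm = 3115, mean = 61.0784
Σfm² = 203475
Σf(m − x̄)² = Σfm² − (Σfm)²/n = 203475 − 3115²/51 = 13215.6863
Sample variance = 13215.6863 / 50 = 264.3137
Standard deviation = √264.3137 = 16.2577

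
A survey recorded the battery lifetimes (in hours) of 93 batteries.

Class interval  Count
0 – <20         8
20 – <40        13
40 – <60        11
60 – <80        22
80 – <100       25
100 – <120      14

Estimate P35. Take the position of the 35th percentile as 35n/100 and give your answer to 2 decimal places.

Cumulative frequencies: 8, 21, 32, 54, 79, 93
n = 93; position = 35n/100 = 32.55.
This falls in the class 60 – <80: L = 60, F = 32, f = 22, h = 20.
35th percentile ≈ 60 + ((32.55 − 32) / 22) × 20 = 60.5000

60.50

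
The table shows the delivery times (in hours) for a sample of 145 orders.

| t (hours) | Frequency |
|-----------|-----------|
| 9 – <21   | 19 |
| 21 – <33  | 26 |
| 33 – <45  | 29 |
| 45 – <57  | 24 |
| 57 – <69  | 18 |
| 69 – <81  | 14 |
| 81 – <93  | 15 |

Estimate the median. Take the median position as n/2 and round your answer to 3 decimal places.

44.379

Cumulative frequencies: 19, 45, 74, 98, 116, 130, 145
n = 145; position = n/2 = 72.5.
This falls in the class 33 – <45: L = 33, F = 45, f = 29, h = 12.
Median ≈ 33 + ((72.5 − 45) / 29) × 12 = 44.3793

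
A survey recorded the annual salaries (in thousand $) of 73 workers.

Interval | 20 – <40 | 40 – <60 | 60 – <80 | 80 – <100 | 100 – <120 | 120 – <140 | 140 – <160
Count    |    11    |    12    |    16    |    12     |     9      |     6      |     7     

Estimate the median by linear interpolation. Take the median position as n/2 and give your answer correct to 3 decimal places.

76.875

Cumulative frequencies: 11, 23, 39, 51, 60, 66, 73
n = 73; position = n/2 = 36.5.
This falls in the class 60 – <80: L = 60, F = 23, f = 16, h = 20.
Median ≈ 60 + ((36.5 − 23) / 16) × 20 = 76.8750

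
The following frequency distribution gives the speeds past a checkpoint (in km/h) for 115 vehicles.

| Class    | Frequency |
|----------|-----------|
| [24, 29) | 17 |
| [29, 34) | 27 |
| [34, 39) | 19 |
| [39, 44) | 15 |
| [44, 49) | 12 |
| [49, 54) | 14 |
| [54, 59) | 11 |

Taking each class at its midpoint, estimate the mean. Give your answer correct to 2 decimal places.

Midpoints: 26.5, 31.5, 36.5, 41.5, 46.5, 51.5, 56.5
Σfm = 17×26.5 + 27×31.5 + 19×36.5 + 15×41.5 + 12×46.5 + 14×51.5 + 11×56.5 = 4517.5
n = Σf = 115
Mean = 4517.5 / 115 = 39.2826

39.28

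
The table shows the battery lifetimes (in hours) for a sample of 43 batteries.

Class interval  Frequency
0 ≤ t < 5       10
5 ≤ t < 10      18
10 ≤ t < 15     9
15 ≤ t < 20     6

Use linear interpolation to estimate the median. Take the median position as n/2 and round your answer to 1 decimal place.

Cumulative frequencies: 10, 28, 37, 43
n = 43; position = n/2 = 21.5.
This falls in the class 5 ≤ t < 10: L = 5, F = 10, f = 18, h = 5.
Median ≈ 5 + ((21.5 − 10) / 18) × 5 = 8.1944

8.2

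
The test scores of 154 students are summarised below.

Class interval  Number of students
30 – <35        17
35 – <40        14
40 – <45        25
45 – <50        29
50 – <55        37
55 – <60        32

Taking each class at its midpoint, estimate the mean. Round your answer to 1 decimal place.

Midpoints: 32.5, 37.5, 42.5, 47.5, 52.5, 57.5
Σfm = 17×32.5 + 14×37.5 + 25×42.5 + 29×47.5 + 37×52.5 + 32×57.5 = 7300
n = Σf = 154
Mean = 7300 / 154 = 47.4026

47.4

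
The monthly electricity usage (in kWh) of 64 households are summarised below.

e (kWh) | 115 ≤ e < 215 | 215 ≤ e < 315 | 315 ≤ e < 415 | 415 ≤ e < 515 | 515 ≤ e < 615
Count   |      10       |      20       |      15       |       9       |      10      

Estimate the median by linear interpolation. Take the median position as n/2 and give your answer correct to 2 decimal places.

328.33

Cumulative frequencies: 10, 30, 45, 54, 64
n = 64; position = n/2 = 32.
This falls in the class 315 ≤ e < 415: L = 315, F = 30, f = 15, h = 100.
Median ≈ 315 + ((32 − 30) / 15) × 100 = 328.3333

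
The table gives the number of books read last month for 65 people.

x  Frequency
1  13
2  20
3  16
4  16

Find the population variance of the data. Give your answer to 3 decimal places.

Values: 1, 2, 3, 4
n = 65, Σfx = 165, mean = 2.5385
Σfx² = 493
Σf(x − x̄)² = Σfx² − (Σfx)²/n = 493 − 165²/65 = 74.1538
Population variance = 74.1538 / 65 = 1.1408

1.141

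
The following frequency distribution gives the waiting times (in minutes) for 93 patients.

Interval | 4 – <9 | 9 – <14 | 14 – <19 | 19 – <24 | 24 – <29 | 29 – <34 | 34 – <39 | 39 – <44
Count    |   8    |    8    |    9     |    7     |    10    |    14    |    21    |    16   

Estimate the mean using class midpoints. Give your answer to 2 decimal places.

27.74

Midpoints: 6.5, 11.5, 16.5, 21.5, 26.5, 31.5, 36.5, 41.5
Σfm = 8×6.5 + 8×11.5 + 9×16.5 + 7×21.5 + 10×26.5 + 14×31.5 + 21×36.5 + 16×41.5 = 2579.5
n = Σf = 93
Mean = 2579.5 / 93 = 27.7366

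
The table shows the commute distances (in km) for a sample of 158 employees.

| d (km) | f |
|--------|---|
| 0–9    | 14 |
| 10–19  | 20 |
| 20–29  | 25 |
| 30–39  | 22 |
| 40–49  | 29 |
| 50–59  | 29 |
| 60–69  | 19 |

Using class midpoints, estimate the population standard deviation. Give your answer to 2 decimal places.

Midpoints: 4.5, 14.5, 24.5, 34.5, 44.5, 54.5, 64.5
n = 158, Σfm = 5821, mean = 36.8418
Σfm² = 268289.5
Σf(m − x̄)² = Σfm² − (Σfm)²/n = 268289.5 − 5821²/158 = 53833.5443
Population variance = 53833.5443 / 158 = 340.7186
Standard deviation = √340.7186 = 18.4586

18.46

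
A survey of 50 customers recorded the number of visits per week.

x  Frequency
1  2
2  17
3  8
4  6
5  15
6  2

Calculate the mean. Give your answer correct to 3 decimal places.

Values: 1, 2, 3, 4, 5, 6
Σfx = 2×1 + 17×2 + 8×3 + 6×4 + 15×5 + 2×6 = 171
n = Σf = 50
Mean = 171 / 50 = 3.4200

3.420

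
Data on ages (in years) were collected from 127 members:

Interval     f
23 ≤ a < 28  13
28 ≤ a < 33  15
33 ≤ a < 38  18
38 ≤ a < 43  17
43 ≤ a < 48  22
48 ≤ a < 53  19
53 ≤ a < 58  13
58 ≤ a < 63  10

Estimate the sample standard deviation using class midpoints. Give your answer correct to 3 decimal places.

Midpoints: 25.5, 30.5, 35.5, 40.5, 45.5, 50.5, 55.5, 60.5
n = 127, Σfm = 5403.5, mean = 42.5472
Σfm² = 243621.75
Σf(m − x̄)² = Σfm² − (Σfm)²/n = 243621.75 − 5403.5²/127 = 13717.7165
Sample variance = 13717.7165 / 126 = 108.8708
Standard deviation = √108.8708 = 10.4341

10.434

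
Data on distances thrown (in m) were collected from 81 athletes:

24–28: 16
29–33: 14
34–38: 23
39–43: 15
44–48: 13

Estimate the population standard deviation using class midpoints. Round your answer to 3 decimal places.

Midpoints: 26, 31, 36, 41, 46
n = 81, Σfm = 2891, mean = 35.6914
Σfm² = 106801
Σf(m − x̄)² = Σfm² − (Σfm)²/n = 106801 − 2891²/81 = 3617.2840
Population variance = 3617.2840 / 81 = 44.6578
Standard deviation = √44.6578 = 6.6827

6.683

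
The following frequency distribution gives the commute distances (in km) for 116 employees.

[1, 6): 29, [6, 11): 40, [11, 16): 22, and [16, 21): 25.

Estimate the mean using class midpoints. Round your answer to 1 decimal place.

10.4

Midpoints: 3.5, 8.5, 13.5, 18.5
Σfm = 29×3.5 + 40×8.5 + 22×13.5 + 25×18.5 = 1201
n = Σf = 116
Mean = 1201 / 116 = 10.3534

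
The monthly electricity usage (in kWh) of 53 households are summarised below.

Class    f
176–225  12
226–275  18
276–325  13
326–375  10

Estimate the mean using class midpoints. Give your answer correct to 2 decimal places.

270.31

Midpoints: 200.5, 250.5, 300.5, 350.5
Σfm = 12×200.5 + 18×250.5 + 13×300.5 + 10×350.5 = 14326.5
n = Σf = 53
Mean = 14326.5 / 53 = 270.3113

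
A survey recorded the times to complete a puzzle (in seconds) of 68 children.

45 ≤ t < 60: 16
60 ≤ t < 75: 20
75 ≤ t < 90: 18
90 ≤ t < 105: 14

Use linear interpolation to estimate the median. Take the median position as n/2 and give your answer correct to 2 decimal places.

Cumulative frequencies: 16, 36, 54, 68
n = 68; position = n/2 = 34.
This falls in the class 60 ≤ t < 75: L = 60, F = 16, f = 20, h = 15.
Median ≈ 60 + ((34 − 16) / 20) × 15 = 73.5000

73.50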